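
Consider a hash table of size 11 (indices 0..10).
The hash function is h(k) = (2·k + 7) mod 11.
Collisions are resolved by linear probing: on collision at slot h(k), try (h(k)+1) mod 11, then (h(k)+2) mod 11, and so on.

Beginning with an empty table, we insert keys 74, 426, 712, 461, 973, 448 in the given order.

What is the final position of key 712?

3

Insert 74: h=1, slot 1 empty → index 1.
Insert 426: h=1, slot 1 occupied → index 2.
Insert 712: h=1, slots 1,2 occupied → index 3.
Insert 461: h=5, slot 5 empty → index 5.
Insert 973: h=6, slot 6 empty → index 6.
Insert 448: h=1, slots 1,2,3 occupied → index 4.
Table: [., 74, 426, 712, 448, 461, 973, ., ., ., .]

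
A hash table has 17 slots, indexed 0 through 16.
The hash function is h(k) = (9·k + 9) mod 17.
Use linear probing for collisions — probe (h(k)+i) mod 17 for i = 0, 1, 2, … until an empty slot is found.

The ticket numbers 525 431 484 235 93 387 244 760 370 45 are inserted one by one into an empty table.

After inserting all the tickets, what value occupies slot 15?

Insert 525: h=8, slot 8 empty → index 8.
Insert 431: h=12, slot 12 empty → index 12.
Insert 484: h=13, slot 13 empty → index 13.
Insert 235: h=16, slot 16 empty → index 16.
Insert 93: h=13, slot 13 occupied → index 14.
Insert 387: h=7, slot 7 empty → index 7.
Insert 244: h=12, slots 12,13,14 occupied → index 15.
Insert 760: h=15, slots 15,16 occupied → index 0.
Insert 370: h=7, slots 7,8 occupied → index 9.
Insert 45: h=6, slot 6 empty → index 6.
Table: [760, ∅, ∅, ∅, ∅, ∅, 45, 387, 525, 370, ∅, ∅, 431, 484, 93, 244, 235]

244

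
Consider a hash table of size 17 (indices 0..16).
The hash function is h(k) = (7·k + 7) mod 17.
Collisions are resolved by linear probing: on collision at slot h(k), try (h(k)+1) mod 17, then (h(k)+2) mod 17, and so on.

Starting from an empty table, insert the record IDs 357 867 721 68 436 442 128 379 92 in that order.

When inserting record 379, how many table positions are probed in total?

Insert 357: h=7, slot 7 empty -> index 7.
Insert 867: h=7, slot 7 occupied -> index 8.
Insert 721: h=5, slot 5 empty -> index 5.
Insert 68: h=7, slots 7,8 occupied -> index 9.
Insert 436: h=16, slot 16 empty -> index 16.
Insert 442: h=7, slots 7,8,9 occupied -> index 10.
Insert 128: h=2, slot 2 empty -> index 2.
Insert 379: h=8, slots 8,9,10 occupied -> index 11.
Insert 92: h=5, slot 5 occupied -> index 6.
Table: [-, -, 128, -, -, 721, 92, 357, 867, 68, 442, 379, -, -, -, -, 436]

4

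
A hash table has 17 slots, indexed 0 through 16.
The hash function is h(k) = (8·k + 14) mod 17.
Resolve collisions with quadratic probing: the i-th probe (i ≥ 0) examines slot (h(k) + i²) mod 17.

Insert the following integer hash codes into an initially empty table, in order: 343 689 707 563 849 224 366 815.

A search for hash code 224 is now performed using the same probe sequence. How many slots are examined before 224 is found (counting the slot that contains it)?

343 hashes to 4; slot 4 is free -> place at 4.
689 hashes to 1; slot 1 is free -> place at 1.
707 hashes to 9; slot 9 is free -> place at 9.
563 hashes to 13; slot 13 is free -> place at 13.
849 hashes to 6; slot 6 is free -> place at 6.
224 hashes to 4; 4 taken -> place at 5.
366 hashes to 1; 1 taken -> place at 2.
815 hashes to 6; 6 taken -> place at 7.
Table: [_, 689, 366, _, 343, 224, 849, 815, _, 707, _, _, _, 563, _, _, _]
Lookup 224: h=4, probe 4,5 → found at 5.

2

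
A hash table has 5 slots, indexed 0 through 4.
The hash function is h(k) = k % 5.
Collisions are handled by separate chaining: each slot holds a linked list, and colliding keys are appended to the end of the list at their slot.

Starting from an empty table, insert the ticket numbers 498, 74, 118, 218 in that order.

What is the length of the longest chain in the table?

Insert 498: h=3, bucket 3 empty -> new chain.
Insert 74: h=4, bucket 4 empty -> new chain.
Insert 118: h=3, bucket 3 nonempty -> append to chain.
Insert 218: h=3, bucket 3 nonempty -> append to chain.
Final buckets:
0: _
1: _
2: _
3: 498 -> 118 -> 218
4: 74

3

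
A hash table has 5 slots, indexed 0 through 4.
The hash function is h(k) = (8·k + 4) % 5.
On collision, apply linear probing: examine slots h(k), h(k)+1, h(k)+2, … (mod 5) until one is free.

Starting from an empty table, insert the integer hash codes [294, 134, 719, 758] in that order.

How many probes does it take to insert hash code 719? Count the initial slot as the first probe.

Insert 294: h=1, slot 1 empty → index 1.
Insert 134: h=1, slot 1 occupied → index 2.
Insert 719: h=1, slots 1,2 occupied → index 3.
Insert 758: h=3, slot 3 occupied → index 4.
Table: [—, 294, 134, 719, 758]

3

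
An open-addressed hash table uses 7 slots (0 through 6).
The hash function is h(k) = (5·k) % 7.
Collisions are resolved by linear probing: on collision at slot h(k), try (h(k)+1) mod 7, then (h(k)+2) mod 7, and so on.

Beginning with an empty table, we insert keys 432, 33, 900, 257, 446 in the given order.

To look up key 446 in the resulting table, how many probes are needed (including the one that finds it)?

432 hashes to 4; slot 4 is free → place at 4.
33 hashes to 4; 4 taken → place at 5.
900 hashes to 6; slot 6 is free → place at 6.
257 hashes to 4; 4,5,6 taken → place at 0.
446 hashes to 4; 4,5,6,0 taken → place at 1.
Table: [257, 446, -, -, 432, 33, 900]
Lookup 446: h=4, probe 4,5,6,0,1 → found at 1.

5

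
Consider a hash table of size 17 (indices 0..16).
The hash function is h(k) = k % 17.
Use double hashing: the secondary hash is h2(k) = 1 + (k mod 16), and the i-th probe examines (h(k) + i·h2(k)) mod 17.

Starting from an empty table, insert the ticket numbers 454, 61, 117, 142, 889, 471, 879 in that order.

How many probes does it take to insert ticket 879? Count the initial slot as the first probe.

Insert 454: h=12, slot 12 empty → index 12.
Insert 61: h=10, slot 10 empty → index 10.
Insert 117: h=15, slot 15 empty → index 15.
Insert 142: h=6, slot 6 empty → index 6.
Insert 889: h=5, slot 5 empty → index 5.
Insert 471: h=12, h2=8, slot 12 occupied → index 3.
Insert 879: h=12, h2=16, slot 12 occupied → index 11.
Table: [., ., ., 471, ., 889, 142, ., ., ., 61, 879, 454, ., ., 117, .]

2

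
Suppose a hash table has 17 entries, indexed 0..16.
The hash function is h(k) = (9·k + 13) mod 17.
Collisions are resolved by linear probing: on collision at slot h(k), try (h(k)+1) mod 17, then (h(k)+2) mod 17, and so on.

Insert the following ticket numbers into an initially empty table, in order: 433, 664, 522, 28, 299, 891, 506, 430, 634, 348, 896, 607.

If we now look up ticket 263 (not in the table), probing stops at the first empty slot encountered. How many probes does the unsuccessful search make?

13

433 hashes to 0; slot 0 is free => place at 0.
664 hashes to 5; slot 5 is free => place at 5.
522 hashes to 2; slot 2 is free => place at 2.
28 hashes to 10; slot 10 is free => place at 10.
299 hashes to 1; slot 1 is free => place at 1.
891 hashes to 8; slot 8 is free => place at 8.
506 hashes to 11; slot 11 is free => place at 11.
430 hashes to 7; slot 7 is free => place at 7.
634 hashes to 7; 7,8 taken => place at 9.
348 hashes to 0; 0,1,2 taken => place at 3.
896 hashes to 2; 2,3 taken => place at 4.
607 hashes to 2; 2,3,4,5 taken => place at 6.
Table: [433, 299, 522, 348, 896, 664, 607, 430, 891, 634, 28, 506, —, —, —, —, —]
Lookup 263: h=0, probe 0,1,2,3,4,5,6,7,8,9,10,11,12 → slot 12 empty, not found.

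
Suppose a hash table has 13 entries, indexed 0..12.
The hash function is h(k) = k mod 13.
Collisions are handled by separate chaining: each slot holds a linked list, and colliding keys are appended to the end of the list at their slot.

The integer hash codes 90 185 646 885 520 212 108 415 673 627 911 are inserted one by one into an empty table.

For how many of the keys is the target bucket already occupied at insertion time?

4

Insert 90: h=12, bucket 12 empty → new chain.
Insert 185: h=3, bucket 3 empty → new chain.
Insert 646: h=9, bucket 9 empty → new chain.
Insert 885: h=1, bucket 1 empty → new chain.
Insert 520: h=0, bucket 0 empty → new chain.
Insert 212: h=4, bucket 4 empty → new chain.
Insert 108: h=4, bucket 4 nonempty → append to chain.
Insert 415: h=12, bucket 12 nonempty → append to chain.
Insert 673: h=10, bucket 10 empty → new chain.
Insert 627: h=3, bucket 3 nonempty → append to chain.
Insert 911: h=1, bucket 1 nonempty → append to chain.
Final buckets:
0: 520
1: 885 -> 911
2: -
3: 185 -> 627
4: 212 -> 108
5: -
6: -
7: -
8: -
9: 646
10: 673
11: -
12: 90 -> 415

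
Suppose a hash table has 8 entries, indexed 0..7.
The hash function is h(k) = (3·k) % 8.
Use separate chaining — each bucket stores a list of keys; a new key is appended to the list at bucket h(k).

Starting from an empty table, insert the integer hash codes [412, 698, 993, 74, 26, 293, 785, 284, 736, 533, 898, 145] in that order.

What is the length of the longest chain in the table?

4

Insert 412: h=4, bucket 4 empty → new chain.
Insert 698: h=6, bucket 6 empty → new chain.
Insert 993: h=3, bucket 3 empty → new chain.
Insert 74: h=6, bucket 6 nonempty → append to chain.
Insert 26: h=6, bucket 6 nonempty → append to chain.
Insert 293: h=7, bucket 7 empty → new chain.
Insert 785: h=3, bucket 3 nonempty → append to chain.
Insert 284: h=4, bucket 4 nonempty → append to chain.
Insert 736: h=0, bucket 0 empty → new chain.
Insert 533: h=7, bucket 7 nonempty → append to chain.
Insert 898: h=6, bucket 6 nonempty → append to chain.
Insert 145: h=3, bucket 3 nonempty → append to chain.
Final buckets:
0: 736
1: —
2: —
3: 993 -> 785 -> 145
4: 412 -> 284
5: —
6: 698 -> 74 -> 26 -> 898
7: 293 -> 533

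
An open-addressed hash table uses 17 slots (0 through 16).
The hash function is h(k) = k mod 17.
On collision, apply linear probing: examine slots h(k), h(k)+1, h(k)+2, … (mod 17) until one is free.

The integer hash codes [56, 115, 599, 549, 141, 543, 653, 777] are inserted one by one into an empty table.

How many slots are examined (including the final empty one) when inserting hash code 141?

56: h=5 => slot 5
115: h=13 => slot 13
599: h=4 => slot 4
549: h=5, probe 5,6 => slot 6
141: h=5, probe 5,6,7 => slot 7
543: h=16 => slot 16
653: h=7, probe 7,8 => slot 8
777: h=12 => slot 12
Table: [_, _, _, _, 599, 56, 549, 141, 653, _, _, _, 777, 115, _, _, 543]

3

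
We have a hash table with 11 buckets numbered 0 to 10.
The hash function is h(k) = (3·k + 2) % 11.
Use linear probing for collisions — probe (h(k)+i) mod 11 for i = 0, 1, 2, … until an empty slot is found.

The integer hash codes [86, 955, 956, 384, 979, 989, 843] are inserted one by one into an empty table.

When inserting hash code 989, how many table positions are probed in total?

3

86: h=7 → slot 7
955: h=7, probe 7,8 → slot 8
956: h=10 → slot 10
384: h=10, probe 10,0 → slot 0
979: h=2 → slot 2
989: h=10, probe 10,0,1 → slot 1
843: h=1, probe 1,2,3 → slot 3
Table: [384, 989, 979, 843, -, -, -, 86, 955, -, 956]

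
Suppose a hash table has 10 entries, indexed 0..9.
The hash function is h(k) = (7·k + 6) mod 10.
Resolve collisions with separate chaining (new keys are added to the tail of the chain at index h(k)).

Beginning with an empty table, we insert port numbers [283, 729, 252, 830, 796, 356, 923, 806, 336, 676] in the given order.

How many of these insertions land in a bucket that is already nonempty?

283 -> bucket 7
729 -> bucket 9
252 -> bucket 0
830 -> bucket 6
796 -> bucket 8
356 -> bucket 8 (collision)
923 -> bucket 7 (collision)
806 -> bucket 8 (collision)
336 -> bucket 8 (collision)
676 -> bucket 8 (collision)
Final buckets:
0: 252
1: —
2: —
3: —
4: —
5: —
6: 830
7: 283 -> 923
8: 796 -> 356 -> 806 -> 336 -> 676
9: 729

5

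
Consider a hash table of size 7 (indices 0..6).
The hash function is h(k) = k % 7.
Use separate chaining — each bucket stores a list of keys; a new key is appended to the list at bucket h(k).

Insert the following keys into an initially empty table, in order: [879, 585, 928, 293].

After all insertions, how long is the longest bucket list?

879 → bucket 4
585 → bucket 4 (collision)
928 → bucket 4 (collision)
293 → bucket 6
Final buckets:
0: .
1: .
2: .
3: .
4: 879 -> 585 -> 928
5: .
6: 293

3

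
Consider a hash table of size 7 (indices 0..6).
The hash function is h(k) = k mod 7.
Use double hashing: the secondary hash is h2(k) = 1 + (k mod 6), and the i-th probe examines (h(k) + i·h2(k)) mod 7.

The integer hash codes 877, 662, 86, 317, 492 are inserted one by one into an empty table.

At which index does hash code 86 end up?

5

877: h=2 -> slot 2
662: h=4 -> slot 4
86: h=2, h2=3, probe 2,5 -> slot 5
317: h=2, h2=6, probe 2,1 -> slot 1
492: h=2, h2=1, probe 2,3 -> slot 3
Table: [∅, 317, 877, 492, 662, 86, ∅]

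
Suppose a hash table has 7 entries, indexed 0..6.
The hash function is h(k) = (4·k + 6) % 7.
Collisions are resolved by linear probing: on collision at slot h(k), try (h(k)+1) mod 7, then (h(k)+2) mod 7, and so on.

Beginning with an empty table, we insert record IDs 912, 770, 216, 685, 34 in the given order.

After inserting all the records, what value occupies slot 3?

912 hashes to 0; slot 0 is free → place at 0.
770 hashes to 6; slot 6 is free → place at 6.
216 hashes to 2; slot 2 is free → place at 2.
685 hashes to 2; 2 taken → place at 3.
34 hashes to 2; 2,3 taken → place at 4.
Table: [912, -, 216, 685, 34, -, 770]

685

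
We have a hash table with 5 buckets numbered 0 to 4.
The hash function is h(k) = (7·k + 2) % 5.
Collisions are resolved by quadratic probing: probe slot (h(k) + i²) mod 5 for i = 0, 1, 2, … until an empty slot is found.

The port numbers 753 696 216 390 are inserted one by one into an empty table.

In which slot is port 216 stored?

753 hashes to 3; slot 3 is free => place at 3.
696 hashes to 4; slot 4 is free => place at 4.
216 hashes to 4; 4 taken => place at 0.
390 hashes to 2; slot 2 is free => place at 2.
Table: [216, —, 390, 753, 696]

0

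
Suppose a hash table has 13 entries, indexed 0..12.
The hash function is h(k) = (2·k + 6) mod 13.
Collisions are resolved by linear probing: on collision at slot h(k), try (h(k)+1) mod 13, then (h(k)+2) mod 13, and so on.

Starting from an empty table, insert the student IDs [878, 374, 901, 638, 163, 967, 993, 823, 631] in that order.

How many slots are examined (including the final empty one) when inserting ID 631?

4

878: h=7 -> slot 7
374: h=0 -> slot 0
901: h=1 -> slot 1
638: h=8 -> slot 8
163: h=7, probe 7,8,9 -> slot 9
967: h=3 -> slot 3
993: h=3, probe 3,4 -> slot 4
823: h=1, probe 1,2 -> slot 2
631: h=7, probe 7,8,9,10 -> slot 10
Table: [374, 901, 823, 967, 993, -, -, 878, 638, 163, 631, -, -]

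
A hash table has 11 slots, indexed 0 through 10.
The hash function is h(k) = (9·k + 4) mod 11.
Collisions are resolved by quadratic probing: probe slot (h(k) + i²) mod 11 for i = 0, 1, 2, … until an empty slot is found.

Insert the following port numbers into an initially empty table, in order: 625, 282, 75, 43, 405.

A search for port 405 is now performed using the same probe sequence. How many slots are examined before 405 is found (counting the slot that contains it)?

5

625 hashes to 8; slot 8 is free => place at 8.
282 hashes to 1; slot 1 is free => place at 1.
75 hashes to 8; 8 taken => place at 9.
43 hashes to 6; slot 6 is free => place at 6.
405 hashes to 8; 8,9,1,6 taken => place at 2.
Table: [—, 282, 405, —, —, —, 43, —, 625, 75, —]
Lookup 405: h=8, probe 8,9,1,6,2 → found at 2.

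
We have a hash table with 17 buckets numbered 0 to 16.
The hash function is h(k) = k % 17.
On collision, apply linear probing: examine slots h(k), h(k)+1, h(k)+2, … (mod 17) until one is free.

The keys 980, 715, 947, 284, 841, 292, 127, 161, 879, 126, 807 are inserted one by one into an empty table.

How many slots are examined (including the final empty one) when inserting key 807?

Insert 980: h=11, slot 11 empty → index 11.
Insert 715: h=1, slot 1 empty → index 1.
Insert 947: h=12, slot 12 empty → index 12.
Insert 284: h=12, slot 12 occupied → index 13.
Insert 841: h=8, slot 8 empty → index 8.
Insert 292: h=3, slot 3 empty → index 3.
Insert 127: h=8, slot 8 occupied → index 9.
Insert 161: h=8, slots 8,9 occupied → index 10.
Insert 879: h=12, slots 12,13 occupied → index 14.
Insert 126: h=7, slot 7 empty → index 7.
Insert 807: h=8, slots 8,9,10,11,12,13,14 occupied → index 15.
Table: [_, 715, _, 292, _, _, _, 126, 841, 127, 161, 980, 947, 284, 879, 807, _]

8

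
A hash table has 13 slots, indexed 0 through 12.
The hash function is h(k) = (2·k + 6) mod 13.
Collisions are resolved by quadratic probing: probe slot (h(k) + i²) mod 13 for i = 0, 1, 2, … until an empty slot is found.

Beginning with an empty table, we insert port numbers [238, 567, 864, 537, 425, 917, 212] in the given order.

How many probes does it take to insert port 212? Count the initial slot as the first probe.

4

238 hashes to 1; slot 1 is free => place at 1.
567 hashes to 9; slot 9 is free => place at 9.
864 hashes to 5; slot 5 is free => place at 5.
537 hashes to 1; 1 taken => place at 2.
425 hashes to 11; slot 11 is free => place at 11.
917 hashes to 7; slot 7 is free => place at 7.
212 hashes to 1; 1,2,5 taken => place at 10.
Table: [-, 238, 537, -, -, 864, -, 917, -, 567, 212, 425, -]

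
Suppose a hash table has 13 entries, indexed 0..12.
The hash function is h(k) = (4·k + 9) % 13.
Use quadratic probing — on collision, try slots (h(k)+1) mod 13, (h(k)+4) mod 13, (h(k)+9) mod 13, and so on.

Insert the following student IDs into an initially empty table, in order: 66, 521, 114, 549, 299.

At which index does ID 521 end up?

66 hashes to 0; slot 0 is free -> place at 0.
521 hashes to 0; 0 taken -> place at 1.
114 hashes to 10; slot 10 is free -> place at 10.
549 hashes to 8; slot 8 is free -> place at 8.
299 hashes to 9; slot 9 is free -> place at 9.
Table: [66, 521, —, —, —, —, —, —, 549, 299, 114, —, —]

1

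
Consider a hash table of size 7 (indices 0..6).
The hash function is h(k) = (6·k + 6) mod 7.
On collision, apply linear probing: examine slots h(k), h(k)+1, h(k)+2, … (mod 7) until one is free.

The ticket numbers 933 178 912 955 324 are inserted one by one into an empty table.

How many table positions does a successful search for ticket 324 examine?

4

933: h=4 => slot 4
178: h=3 => slot 3
912: h=4, probe 4,5 => slot 5
955: h=3, probe 3,4,5,6 => slot 6
324: h=4, probe 4,5,6,0 => slot 0
Table: [324, _, _, 178, 933, 912, 955]
Lookup 324: h=4, probe 4,5,6,0 → found at 0.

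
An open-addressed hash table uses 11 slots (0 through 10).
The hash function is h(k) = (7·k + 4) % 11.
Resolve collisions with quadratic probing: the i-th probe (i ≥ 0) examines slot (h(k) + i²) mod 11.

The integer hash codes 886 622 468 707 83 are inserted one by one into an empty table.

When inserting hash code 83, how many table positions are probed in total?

4

886: h=2 -> slot 2
622: h=2, probe 2,3 -> slot 3
468: h=2, probe 2,3,6 -> slot 6
707: h=3, probe 3,4 -> slot 4
83: h=2, probe 2,3,6,0 -> slot 0
Table: [83, _, 886, 622, 707, _, 468, _, _, _, _]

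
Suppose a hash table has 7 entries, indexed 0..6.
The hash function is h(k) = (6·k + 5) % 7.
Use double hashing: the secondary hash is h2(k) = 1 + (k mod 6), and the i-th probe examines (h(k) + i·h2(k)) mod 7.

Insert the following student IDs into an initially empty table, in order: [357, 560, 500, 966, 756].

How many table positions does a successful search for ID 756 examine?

3

Insert 357: h=5, slot 5 empty → index 5.
Insert 560: h=5, h2=3, slot 5 occupied → index 1.
Insert 500: h=2, slot 2 empty → index 2.
Insert 966: h=5, h2=1, slot 5 occupied → index 6.
Insert 756: h=5, h2=1, slots 5,6 occupied → index 0.
Table: [756, 560, 500, —, —, 357, 966]
Lookup 756: h=5, h2=1, probe 5,6,0 → found at 0.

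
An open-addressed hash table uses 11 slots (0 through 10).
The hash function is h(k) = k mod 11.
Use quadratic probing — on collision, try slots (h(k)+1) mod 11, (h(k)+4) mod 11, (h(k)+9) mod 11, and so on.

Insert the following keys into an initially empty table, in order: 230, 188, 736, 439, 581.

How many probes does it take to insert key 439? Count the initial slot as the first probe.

230: h=10 → slot 10
188: h=1 → slot 1
736: h=10, probe 10,0 → slot 0
439: h=10, probe 10,0,3 → slot 3
581: h=9 → slot 9
Table: [736, 188, -, 439, -, -, -, -, -, 581, 230]

3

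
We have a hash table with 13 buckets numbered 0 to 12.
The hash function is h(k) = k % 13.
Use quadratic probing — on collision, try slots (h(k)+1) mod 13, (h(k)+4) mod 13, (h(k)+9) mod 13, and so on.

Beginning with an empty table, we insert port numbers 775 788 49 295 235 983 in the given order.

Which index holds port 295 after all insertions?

Insert 775: h=8, slot 8 empty => index 8.
Insert 788: h=8, slot 8 occupied => index 9.
Insert 49: h=10, slot 10 empty => index 10.
Insert 295: h=9, slots 9,10 occupied => index 0.
Insert 235: h=1, slot 1 empty => index 1.
Insert 983: h=8, slots 8,9 occupied => index 12.
Table: [295, 235, -, -, -, -, -, -, 775, 788, 49, -, 983]

0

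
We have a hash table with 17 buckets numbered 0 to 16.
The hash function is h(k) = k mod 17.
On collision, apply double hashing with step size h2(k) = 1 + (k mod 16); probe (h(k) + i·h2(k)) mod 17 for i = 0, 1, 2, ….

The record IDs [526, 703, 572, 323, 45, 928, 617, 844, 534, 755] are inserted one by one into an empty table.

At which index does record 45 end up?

526: h=16 -> slot 16
703: h=6 -> slot 6
572: h=11 -> slot 11
323: h=0 -> slot 0
45: h=11, h2=14, probe 11,8 -> slot 8
928: h=10 -> slot 10
617: h=5 -> slot 5
844: h=11, h2=13, probe 11,7 -> slot 7
534: h=7, h2=7, probe 7,14 -> slot 14
755: h=7, h2=4, probe 7,11,15 -> slot 15
Table: [323, —, —, —, —, 617, 703, 844, 45, —, 928, 572, —, —, 534, 755, 526]

8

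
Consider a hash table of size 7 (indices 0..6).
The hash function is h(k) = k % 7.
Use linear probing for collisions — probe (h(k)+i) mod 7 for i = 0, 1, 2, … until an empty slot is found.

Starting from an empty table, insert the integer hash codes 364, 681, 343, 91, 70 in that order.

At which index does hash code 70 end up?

4

364 hashes to 0; slot 0 is free => place at 0.
681 hashes to 2; slot 2 is free => place at 2.
343 hashes to 0; 0 taken => place at 1.
91 hashes to 0; 0,1,2 taken => place at 3.
70 hashes to 0; 0,1,2,3 taken => place at 4.
Table: [364, 343, 681, 91, 70, —, —]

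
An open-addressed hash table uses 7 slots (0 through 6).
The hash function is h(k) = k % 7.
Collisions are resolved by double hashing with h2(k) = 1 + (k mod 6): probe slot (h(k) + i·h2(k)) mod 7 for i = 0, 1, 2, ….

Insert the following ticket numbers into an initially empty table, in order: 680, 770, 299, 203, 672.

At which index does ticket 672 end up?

2

Insert 680: h=1, slot 1 empty => index 1.
Insert 770: h=0, slot 0 empty => index 0.
Insert 299: h=5, slot 5 empty => index 5.
Insert 203: h=0, h2=6, slot 0 occupied => index 6.
Insert 672: h=0, h2=1, slots 0,1 occupied => index 2.
Table: [770, 680, 672, -, -, 299, 203]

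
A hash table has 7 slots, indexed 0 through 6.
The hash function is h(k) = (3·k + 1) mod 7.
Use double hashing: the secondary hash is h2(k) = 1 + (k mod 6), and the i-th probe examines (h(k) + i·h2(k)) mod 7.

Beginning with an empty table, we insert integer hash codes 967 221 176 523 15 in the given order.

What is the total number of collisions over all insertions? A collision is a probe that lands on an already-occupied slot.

967: h=4 => slot 4
221: h=6 => slot 6
176: h=4, h2=3, probe 4,0 => slot 0
523: h=2 => slot 2
15: h=4, h2=4, probe 4,1 => slot 1
Table: [176, 15, 523, -, 967, -, 221]

2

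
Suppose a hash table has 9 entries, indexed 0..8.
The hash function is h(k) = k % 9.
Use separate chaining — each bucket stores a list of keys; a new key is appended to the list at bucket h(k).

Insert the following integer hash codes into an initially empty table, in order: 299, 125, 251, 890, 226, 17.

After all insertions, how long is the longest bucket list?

4

299 -> bucket 2
125 -> bucket 8
251 -> bucket 8 (collision)
890 -> bucket 8 (collision)
226 -> bucket 1
17 -> bucket 8 (collision)
Final buckets:
0: .
1: 226
2: 299
3: .
4: .
5: .
6: .
7: .
8: 125 -> 251 -> 890 -> 17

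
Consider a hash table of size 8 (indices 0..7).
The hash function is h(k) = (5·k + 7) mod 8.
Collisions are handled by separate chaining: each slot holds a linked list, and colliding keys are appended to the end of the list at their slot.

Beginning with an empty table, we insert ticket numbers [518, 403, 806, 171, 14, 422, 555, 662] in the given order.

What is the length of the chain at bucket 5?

518 -> bucket 5
403 -> bucket 6
806 -> bucket 5 (collision)
171 -> bucket 6 (collision)
14 -> bucket 5 (collision)
422 -> bucket 5 (collision)
555 -> bucket 6 (collision)
662 -> bucket 5 (collision)
Final buckets:
0: _
1: _
2: _
3: _
4: _
5: 518 -> 806 -> 14 -> 422 -> 662
6: 403 -> 171 -> 555
7: _

5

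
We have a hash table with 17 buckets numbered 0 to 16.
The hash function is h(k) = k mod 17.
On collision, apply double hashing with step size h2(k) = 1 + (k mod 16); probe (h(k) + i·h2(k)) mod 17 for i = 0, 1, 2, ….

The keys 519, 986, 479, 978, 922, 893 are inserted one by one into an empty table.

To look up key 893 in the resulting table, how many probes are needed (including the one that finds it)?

2

519: h=9 → slot 9
986: h=0 → slot 0
479: h=3 → slot 3
978: h=9, h2=3, probe 9,12 → slot 12
922: h=4 → slot 4
893: h=9, h2=14, probe 9,6 → slot 6
Table: [986, -, -, 479, 922, -, 893, -, -, 519, -, -, 978, -, -, -, -]
Lookup 893: h=9, h2=14, probe 9,6 → found at 6.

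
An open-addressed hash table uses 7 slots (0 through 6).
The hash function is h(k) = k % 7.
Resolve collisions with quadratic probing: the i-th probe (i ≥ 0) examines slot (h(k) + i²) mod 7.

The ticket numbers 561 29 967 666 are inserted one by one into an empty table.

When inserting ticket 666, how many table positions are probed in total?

561: h=1 => slot 1
29: h=1, probe 1,2 => slot 2
967: h=1, probe 1,2,5 => slot 5
666: h=1, probe 1,2,5,3 => slot 3
Table: [., 561, 29, 666, ., 967, .]

4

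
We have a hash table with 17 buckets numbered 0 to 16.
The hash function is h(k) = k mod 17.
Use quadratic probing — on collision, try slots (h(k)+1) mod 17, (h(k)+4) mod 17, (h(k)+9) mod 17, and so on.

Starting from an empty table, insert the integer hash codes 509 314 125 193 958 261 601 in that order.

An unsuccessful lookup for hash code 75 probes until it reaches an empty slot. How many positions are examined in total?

509 hashes to 16; slot 16 is free → place at 16.
314 hashes to 8; slot 8 is free → place at 8.
125 hashes to 6; slot 6 is free → place at 6.
193 hashes to 6; 6 taken → place at 7.
958 hashes to 6; 6,7 taken → place at 10.
261 hashes to 6; 6,7,10 taken → place at 15.
601 hashes to 6; 6,7,10,15 taken → place at 5.
Table: [-, -, -, -, -, 601, 125, 193, 314, -, 958, -, -, -, -, 261, 509]
Lookup 75: h=7, probe 7,8,11 → slot 11 empty, not found.

3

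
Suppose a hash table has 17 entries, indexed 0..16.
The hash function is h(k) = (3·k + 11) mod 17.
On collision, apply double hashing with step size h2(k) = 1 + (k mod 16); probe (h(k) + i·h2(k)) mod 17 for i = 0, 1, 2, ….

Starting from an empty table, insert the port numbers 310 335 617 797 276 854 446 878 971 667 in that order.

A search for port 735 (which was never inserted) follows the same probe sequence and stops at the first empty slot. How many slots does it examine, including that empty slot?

310: h=6 -> slot 6
335: h=13 -> slot 13
617: h=9 -> slot 9
797: h=5 -> slot 5
276: h=6, h2=5, probe 6,11 -> slot 11
854: h=6, h2=7, probe 6,13,3 -> slot 3
446: h=6, h2=15, probe 6,4 -> slot 4
878: h=10 -> slot 10
971: h=0 -> slot 0
667: h=6, h2=12, probe 6,1 -> slot 1
Table: [971, 667, -, 854, 446, 797, 310, -, -, 617, 878, 276, -, 335, -, -, -]
Lookup 735: h=6, h2=16, probe 6,5,4,3,2 → slot 2 empty, not found.

5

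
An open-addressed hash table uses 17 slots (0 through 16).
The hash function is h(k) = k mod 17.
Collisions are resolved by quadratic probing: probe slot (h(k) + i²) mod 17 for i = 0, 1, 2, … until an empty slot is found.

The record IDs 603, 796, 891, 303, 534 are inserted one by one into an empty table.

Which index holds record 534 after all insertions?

Insert 603: h=8, slot 8 empty => index 8.
Insert 796: h=14, slot 14 empty => index 14.
Insert 891: h=7, slot 7 empty => index 7.
Insert 303: h=14, slot 14 occupied => index 15.
Insert 534: h=7, slots 7,8 occupied => index 11.
Table: [., ., ., ., ., ., ., 891, 603, ., ., 534, ., ., 796, 303, .]

11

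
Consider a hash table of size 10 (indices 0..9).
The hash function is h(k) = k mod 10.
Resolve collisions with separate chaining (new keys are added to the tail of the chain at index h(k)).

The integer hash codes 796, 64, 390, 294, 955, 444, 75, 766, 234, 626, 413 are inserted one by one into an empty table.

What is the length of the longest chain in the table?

796 -> bucket 6
64 -> bucket 4
390 -> bucket 0
294 -> bucket 4 (collision)
955 -> bucket 5
444 -> bucket 4 (collision)
75 -> bucket 5 (collision)
766 -> bucket 6 (collision)
234 -> bucket 4 (collision)
626 -> bucket 6 (collision)
413 -> bucket 3
Final buckets:
0: 390
1: .
2: .
3: 413
4: 64 -> 294 -> 444 -> 234
5: 955 -> 75
6: 796 -> 766 -> 626
7: .
8: .
9: .

4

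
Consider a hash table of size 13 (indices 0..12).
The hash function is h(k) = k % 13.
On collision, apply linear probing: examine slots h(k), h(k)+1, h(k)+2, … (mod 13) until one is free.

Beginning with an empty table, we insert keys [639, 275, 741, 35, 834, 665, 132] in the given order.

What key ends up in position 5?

639: h=2 => slot 2
275: h=2, probe 2,3 => slot 3
741: h=0 => slot 0
35: h=9 => slot 9
834: h=2, probe 2,3,4 => slot 4
665: h=2, probe 2,3,4,5 => slot 5
132: h=2, probe 2,3,4,5,6 => slot 6
Table: [741, _, 639, 275, 834, 665, 132, _, _, 35, _, _, _]

665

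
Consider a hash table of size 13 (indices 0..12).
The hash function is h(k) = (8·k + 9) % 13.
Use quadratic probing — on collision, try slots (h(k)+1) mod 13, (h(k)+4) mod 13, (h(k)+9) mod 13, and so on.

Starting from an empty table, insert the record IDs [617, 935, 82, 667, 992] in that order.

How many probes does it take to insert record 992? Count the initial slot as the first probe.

Insert 617: h=5, slot 5 empty → index 5.
Insert 935: h=1, slot 1 empty → index 1.
Insert 82: h=2, slot 2 empty → index 2.
Insert 667: h=2, slot 2 occupied → index 3.
Insert 992: h=2, slots 2,3 occupied → index 6.
Table: [∅, 935, 82, 667, ∅, 617, 992, ∅, ∅, ∅, ∅, ∅, ∅]

3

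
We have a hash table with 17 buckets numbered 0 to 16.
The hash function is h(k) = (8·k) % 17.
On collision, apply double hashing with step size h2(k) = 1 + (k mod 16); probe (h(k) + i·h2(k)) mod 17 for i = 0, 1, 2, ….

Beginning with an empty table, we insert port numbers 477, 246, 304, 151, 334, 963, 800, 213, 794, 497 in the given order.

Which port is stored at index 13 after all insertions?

246

477 hashes to 8; slot 8 is free → place at 8.
246 hashes to 13; slot 13 is free → place at 13.
304 hashes to 1; slot 1 is free → place at 1.
151 hashes to 1, h2=8; 1 taken → place at 9.
334 hashes to 3; slot 3 is free → place at 3.
963 hashes to 3, h2=4; 3 taken → place at 7.
800 hashes to 8, h2=1; 8,9 taken → place at 10.
213 hashes to 4; slot 4 is free → place at 4.
794 hashes to 11; slot 11 is free → place at 11.
497 hashes to 15; slot 15 is free → place at 15.
Table: [∅, 304, ∅, 334, 213, ∅, ∅, 963, 477, 151, 800, 794, ∅, 246, ∅, 497, ∅]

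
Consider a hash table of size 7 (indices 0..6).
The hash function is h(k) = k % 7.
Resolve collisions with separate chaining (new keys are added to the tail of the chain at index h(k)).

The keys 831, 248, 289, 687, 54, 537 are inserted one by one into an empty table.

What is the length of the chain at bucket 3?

831 -> bucket 5
248 -> bucket 3
289 -> bucket 2
687 -> bucket 1
54 -> bucket 5 (collision)
537 -> bucket 5 (collision)
Final buckets:
0: -
1: 687
2: 289
3: 248
4: -
5: 831 -> 54 -> 537
6: -

1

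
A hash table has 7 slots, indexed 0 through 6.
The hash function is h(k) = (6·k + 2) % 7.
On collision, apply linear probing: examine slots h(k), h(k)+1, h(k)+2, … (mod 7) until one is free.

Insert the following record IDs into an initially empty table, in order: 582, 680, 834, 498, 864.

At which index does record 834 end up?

Insert 582: h=1, slot 1 empty → index 1.
Insert 680: h=1, slot 1 occupied → index 2.
Insert 834: h=1, slots 1,2 occupied → index 3.
Insert 498: h=1, slots 1,2,3 occupied → index 4.
Insert 864: h=6, slot 6 empty → index 6.
Table: [_, 582, 680, 834, 498, _, 864]

3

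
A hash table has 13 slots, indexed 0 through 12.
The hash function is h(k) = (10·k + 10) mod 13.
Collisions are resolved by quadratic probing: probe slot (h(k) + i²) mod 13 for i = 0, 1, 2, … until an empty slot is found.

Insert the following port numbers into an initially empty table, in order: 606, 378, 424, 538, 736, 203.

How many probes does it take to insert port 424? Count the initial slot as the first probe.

Insert 606: h=12, slot 12 empty -> index 12.
Insert 378: h=7, slot 7 empty -> index 7.
Insert 424: h=12, slot 12 occupied -> index 0.
Insert 538: h=8, slot 8 empty -> index 8.
Insert 736: h=12, slots 12,0 occupied -> index 3.
Insert 203: h=12, slots 12,0,3,8 occupied -> index 2.
Table: [424, ∅, 203, 736, ∅, ∅, ∅, 378, 538, ∅, ∅, ∅, 606]

2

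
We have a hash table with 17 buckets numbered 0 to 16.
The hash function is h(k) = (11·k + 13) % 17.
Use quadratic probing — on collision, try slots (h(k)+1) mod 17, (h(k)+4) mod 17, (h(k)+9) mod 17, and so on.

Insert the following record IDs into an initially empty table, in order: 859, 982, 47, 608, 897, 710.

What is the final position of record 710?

2

Insert 859: h=10, slot 10 empty → index 10.
Insert 982: h=3, slot 3 empty → index 3.
Insert 47: h=3, slot 3 occupied → index 4.
Insert 608: h=3, slots 3,4 occupied → index 7.
Insert 897: h=3, slots 3,4,7 occupied → index 12.
Insert 710: h=3, slots 3,4,7,12 occupied → index 2.
Table: [∅, ∅, 710, 982, 47, ∅, ∅, 608, ∅, ∅, 859, ∅, 897, ∅, ∅, ∅, ∅]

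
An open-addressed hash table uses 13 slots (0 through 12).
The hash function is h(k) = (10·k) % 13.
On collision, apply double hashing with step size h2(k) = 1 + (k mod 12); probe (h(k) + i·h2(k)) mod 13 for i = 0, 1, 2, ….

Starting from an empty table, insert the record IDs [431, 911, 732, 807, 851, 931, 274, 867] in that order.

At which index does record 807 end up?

431: h=7 => slot 7
911: h=10 => slot 10
732: h=1 => slot 1
807: h=10, h2=4, probe 10,1,5 => slot 5
851: h=8 => slot 8
931: h=2 => slot 2
274: h=10, h2=11, probe 10,8,6 => slot 6
867: h=12 => slot 12
Table: [., 732, 931, ., ., 807, 274, 431, 851, ., 911, ., 867]

5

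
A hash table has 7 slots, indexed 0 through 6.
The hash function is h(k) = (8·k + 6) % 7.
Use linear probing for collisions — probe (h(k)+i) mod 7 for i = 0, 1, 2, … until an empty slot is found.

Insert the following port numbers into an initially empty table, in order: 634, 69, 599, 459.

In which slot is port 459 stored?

6

Insert 634: h=3, slot 3 empty → index 3.
Insert 69: h=5, slot 5 empty → index 5.
Insert 599: h=3, slot 3 occupied → index 4.
Insert 459: h=3, slots 3,4,5 occupied → index 6.
Table: [—, —, —, 634, 599, 69, 459]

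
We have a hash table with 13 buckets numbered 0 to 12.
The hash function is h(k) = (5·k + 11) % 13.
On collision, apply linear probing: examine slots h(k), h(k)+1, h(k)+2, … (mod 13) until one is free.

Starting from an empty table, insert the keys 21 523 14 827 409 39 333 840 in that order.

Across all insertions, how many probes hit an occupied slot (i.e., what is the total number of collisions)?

13

21 hashes to 12; slot 12 is free → place at 12.
523 hashes to 0; slot 0 is free → place at 0.
14 hashes to 3; slot 3 is free → place at 3.
827 hashes to 12; 12,0 taken → place at 1.
409 hashes to 2; slot 2 is free → place at 2.
39 hashes to 11; slot 11 is free → place at 11.
333 hashes to 12; 12,0,1,2,3 taken → place at 4.
840 hashes to 12; 12,0,1,2,3,4 taken → place at 5.
Table: [523, 827, 409, 14, 333, 840, ., ., ., ., ., 39, 21]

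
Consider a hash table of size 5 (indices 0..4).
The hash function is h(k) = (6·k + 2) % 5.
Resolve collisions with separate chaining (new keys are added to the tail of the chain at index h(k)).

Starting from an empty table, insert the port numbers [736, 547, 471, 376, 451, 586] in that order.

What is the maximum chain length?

Insert 736: h=3, bucket 3 empty -> new chain.
Insert 547: h=4, bucket 4 empty -> new chain.
Insert 471: h=3, bucket 3 nonempty -> append to chain.
Insert 376: h=3, bucket 3 nonempty -> append to chain.
Insert 451: h=3, bucket 3 nonempty -> append to chain.
Insert 586: h=3, bucket 3 nonempty -> append to chain.
Final buckets:
0: ∅
1: ∅
2: ∅
3: 736 -> 471 -> 376 -> 451 -> 586
4: 547

5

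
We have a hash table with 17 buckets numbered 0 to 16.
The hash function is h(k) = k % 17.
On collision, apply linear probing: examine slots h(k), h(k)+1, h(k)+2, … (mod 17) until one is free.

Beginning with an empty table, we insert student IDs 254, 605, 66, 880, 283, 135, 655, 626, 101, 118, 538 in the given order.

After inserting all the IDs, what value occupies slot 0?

135

254 hashes to 16; slot 16 is free => place at 16.
605 hashes to 10; slot 10 is free => place at 10.
66 hashes to 15; slot 15 is free => place at 15.
880 hashes to 13; slot 13 is free => place at 13.
283 hashes to 11; slot 11 is free => place at 11.
135 hashes to 16; 16 taken => place at 0.
655 hashes to 9; slot 9 is free => place at 9.
626 hashes to 14; slot 14 is free => place at 14.
101 hashes to 16; 16,0 taken => place at 1.
118 hashes to 16; 16,0,1 taken => place at 2.
538 hashes to 11; 11 taken => place at 12.
Table: [135, 101, 118, -, -, -, -, -, -, 655, 605, 283, 538, 880, 626, 66, 254]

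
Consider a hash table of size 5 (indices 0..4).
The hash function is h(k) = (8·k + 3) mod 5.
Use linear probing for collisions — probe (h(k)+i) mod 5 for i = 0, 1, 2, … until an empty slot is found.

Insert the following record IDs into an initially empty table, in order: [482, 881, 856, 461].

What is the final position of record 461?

482 hashes to 4; slot 4 is free => place at 4.
881 hashes to 1; slot 1 is free => place at 1.
856 hashes to 1; 1 taken => place at 2.
461 hashes to 1; 1,2 taken => place at 3.
Table: [-, 881, 856, 461, 482]

3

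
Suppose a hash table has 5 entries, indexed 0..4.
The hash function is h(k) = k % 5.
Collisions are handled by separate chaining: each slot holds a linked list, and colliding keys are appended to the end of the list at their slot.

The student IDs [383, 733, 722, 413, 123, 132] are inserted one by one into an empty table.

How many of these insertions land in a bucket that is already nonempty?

4

383 → bucket 3
733 → bucket 3 (collision)
722 → bucket 2
413 → bucket 3 (collision)
123 → bucket 3 (collision)
132 → bucket 2 (collision)
Final buckets:
0: ∅
1: ∅
2: 722 -> 132
3: 383 -> 733 -> 413 -> 123
4: ∅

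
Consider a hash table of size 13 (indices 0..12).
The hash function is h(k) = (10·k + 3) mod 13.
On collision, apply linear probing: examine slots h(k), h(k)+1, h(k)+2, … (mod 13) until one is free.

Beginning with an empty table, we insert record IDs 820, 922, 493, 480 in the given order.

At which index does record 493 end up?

Insert 820: h=0, slot 0 empty -> index 0.
Insert 922: h=6, slot 6 empty -> index 6.
Insert 493: h=6, slot 6 occupied -> index 7.
Insert 480: h=6, slots 6,7 occupied -> index 8.
Table: [820, _, _, _, _, _, 922, 493, 480, _, _, _, _]

7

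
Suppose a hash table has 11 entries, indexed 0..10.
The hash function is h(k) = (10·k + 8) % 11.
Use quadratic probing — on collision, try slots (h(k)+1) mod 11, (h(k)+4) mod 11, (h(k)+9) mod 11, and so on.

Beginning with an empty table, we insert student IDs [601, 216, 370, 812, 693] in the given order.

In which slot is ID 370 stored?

601: h=1 => slot 1
216: h=1, probe 1,2 => slot 2
370: h=1, probe 1,2,5 => slot 5
812: h=10 => slot 10
693: h=8 => slot 8
Table: [∅, 601, 216, ∅, ∅, 370, ∅, ∅, 693, ∅, 812]

5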